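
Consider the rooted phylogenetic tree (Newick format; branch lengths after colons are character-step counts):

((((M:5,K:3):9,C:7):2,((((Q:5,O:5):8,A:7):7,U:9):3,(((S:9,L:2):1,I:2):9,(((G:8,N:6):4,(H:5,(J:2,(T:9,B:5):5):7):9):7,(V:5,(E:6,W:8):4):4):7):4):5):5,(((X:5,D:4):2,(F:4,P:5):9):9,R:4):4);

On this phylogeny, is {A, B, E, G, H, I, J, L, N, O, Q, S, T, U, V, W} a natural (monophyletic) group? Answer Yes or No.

Yes

The most recent common ancestor of these taxa subtends ((((Q,O),A),U),(((S,L),I),(((G,N),(H,(J,(T,B)))),(V,(E,W))))).
That clade has exactly 16 tips — every listed taxon and nothing else — so the group is monophyletic.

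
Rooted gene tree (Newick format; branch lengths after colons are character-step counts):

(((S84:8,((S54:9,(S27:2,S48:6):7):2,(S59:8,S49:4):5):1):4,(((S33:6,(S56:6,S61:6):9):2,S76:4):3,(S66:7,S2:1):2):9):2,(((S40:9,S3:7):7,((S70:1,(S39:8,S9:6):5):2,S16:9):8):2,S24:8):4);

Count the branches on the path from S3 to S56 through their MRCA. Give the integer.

10

The MRCA of S3 and S56 is the root of the tree.
From S3 up to that node: 4 branches. From S56 up to the same node: 6 branches. Total: 4 + 6 = 10.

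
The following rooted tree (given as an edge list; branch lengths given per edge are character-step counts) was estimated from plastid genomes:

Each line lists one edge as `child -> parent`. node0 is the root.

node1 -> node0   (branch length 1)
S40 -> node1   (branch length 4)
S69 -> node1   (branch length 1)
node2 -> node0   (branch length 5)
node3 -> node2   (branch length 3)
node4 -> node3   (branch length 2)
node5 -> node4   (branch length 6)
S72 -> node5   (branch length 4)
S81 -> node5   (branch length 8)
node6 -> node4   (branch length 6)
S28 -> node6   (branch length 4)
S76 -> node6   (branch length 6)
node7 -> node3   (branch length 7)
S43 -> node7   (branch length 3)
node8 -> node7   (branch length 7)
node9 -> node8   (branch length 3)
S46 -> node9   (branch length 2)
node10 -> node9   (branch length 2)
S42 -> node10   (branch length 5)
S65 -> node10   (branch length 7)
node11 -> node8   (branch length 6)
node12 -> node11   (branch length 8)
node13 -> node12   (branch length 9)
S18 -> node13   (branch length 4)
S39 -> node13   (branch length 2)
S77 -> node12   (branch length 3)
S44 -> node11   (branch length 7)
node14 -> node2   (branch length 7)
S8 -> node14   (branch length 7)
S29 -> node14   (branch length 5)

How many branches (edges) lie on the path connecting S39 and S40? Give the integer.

10

The MRCA of S39 and S40 is the root of the tree.
From S39 up to that node: 8 branches. From S40 up to the same node: 2 branches. Total: 8 + 2 = 10.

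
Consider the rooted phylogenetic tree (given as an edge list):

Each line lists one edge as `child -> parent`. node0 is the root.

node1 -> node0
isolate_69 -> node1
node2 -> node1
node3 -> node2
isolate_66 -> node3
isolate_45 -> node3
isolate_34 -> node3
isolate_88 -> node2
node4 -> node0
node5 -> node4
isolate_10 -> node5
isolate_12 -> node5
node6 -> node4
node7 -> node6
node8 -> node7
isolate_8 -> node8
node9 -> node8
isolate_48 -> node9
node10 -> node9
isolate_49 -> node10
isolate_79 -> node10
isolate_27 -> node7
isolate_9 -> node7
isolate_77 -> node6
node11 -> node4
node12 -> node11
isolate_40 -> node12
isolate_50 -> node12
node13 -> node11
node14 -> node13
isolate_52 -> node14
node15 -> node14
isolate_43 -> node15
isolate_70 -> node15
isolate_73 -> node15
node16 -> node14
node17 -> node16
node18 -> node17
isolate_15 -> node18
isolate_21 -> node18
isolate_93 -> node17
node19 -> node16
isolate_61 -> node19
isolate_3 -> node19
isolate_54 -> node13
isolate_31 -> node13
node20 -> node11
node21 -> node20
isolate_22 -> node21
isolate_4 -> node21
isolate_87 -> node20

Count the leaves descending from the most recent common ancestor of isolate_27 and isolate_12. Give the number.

The MRCA of isolate_27 and isolate_12 is the node subtending ((isolate_10,isolate_12),(((isolate_8,(isolate_48,(isolate_49,isolate_79))),isolate_27,isolate_9),isolate_77),((isolate_40,isolate_50),((isolate_52,(isolate_43,isolate_70,isolate_73),(((isolate_15,isolate_21),isolate_93),(isolate_61,isolate_3))),isolate_54,isolate_31),((isolate_22,isolate_4),isolate_87))).
That clade contains 25 terminal taxa: isolate_10, isolate_12, isolate_15, isolate_21, isolate_22, isolate_27, isolate_3, isolate_31, isolate_4, isolate_40, isolate_43, isolate_48, isolate_49, isolate_50, isolate_52, isolate_54, isolate_61, isolate_70, isolate_73, isolate_77, isolate_79, isolate_8, isolate_87, isolate_9, isolate_93.

25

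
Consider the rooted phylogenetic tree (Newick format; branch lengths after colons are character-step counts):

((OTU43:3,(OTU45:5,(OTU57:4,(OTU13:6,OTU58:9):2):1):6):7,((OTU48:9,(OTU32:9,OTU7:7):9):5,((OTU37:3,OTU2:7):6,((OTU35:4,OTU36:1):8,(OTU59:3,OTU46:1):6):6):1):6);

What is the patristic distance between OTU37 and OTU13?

The path runs OTU37 → … → MRCA → … → OTU13; the MRCA is the root of the tree.
Branch lengths along that path: 3 + 6 + 1 + 6 + 7 + 6 + 1 + 2 + 6 = 38.

38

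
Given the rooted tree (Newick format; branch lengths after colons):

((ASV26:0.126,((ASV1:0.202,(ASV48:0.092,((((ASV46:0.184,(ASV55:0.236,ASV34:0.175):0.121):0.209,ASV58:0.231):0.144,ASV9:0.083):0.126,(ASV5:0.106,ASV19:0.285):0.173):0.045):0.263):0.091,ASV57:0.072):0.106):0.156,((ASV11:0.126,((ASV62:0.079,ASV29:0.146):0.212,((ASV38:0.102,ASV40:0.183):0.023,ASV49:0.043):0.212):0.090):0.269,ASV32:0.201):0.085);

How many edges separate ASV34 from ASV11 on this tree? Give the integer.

The MRCA of ASV34 and ASV11 is the root of the tree.
From ASV34 up to that node: 10 branches. From ASV11 up to the same node: 3 branches. Total: 10 + 3 = 13.

13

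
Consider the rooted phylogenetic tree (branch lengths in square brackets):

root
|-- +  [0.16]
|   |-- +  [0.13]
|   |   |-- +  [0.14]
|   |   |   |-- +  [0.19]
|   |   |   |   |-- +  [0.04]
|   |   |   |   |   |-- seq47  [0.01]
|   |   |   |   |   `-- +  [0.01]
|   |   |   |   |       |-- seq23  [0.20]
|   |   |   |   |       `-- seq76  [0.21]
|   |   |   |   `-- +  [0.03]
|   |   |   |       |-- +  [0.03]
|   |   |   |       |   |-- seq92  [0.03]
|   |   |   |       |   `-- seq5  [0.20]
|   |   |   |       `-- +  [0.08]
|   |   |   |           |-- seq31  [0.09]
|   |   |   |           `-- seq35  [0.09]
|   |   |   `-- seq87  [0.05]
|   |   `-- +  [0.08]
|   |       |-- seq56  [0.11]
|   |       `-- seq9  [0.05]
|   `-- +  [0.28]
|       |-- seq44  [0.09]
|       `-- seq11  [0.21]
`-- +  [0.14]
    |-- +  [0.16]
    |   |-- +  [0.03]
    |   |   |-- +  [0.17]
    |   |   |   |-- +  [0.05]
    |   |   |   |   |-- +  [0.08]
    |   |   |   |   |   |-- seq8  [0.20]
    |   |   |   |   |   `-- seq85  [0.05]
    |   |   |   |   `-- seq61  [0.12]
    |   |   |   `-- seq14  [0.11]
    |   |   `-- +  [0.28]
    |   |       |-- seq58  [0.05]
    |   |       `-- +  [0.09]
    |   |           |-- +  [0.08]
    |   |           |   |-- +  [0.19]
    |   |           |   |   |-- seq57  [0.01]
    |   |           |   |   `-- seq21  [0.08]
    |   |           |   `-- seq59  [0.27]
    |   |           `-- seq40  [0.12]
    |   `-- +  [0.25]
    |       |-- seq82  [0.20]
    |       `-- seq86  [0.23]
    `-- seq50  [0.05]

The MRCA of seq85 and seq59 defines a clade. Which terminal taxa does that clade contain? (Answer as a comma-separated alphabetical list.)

seq14, seq21, seq40, seq57, seq58, seq59, seq61, seq8, seq85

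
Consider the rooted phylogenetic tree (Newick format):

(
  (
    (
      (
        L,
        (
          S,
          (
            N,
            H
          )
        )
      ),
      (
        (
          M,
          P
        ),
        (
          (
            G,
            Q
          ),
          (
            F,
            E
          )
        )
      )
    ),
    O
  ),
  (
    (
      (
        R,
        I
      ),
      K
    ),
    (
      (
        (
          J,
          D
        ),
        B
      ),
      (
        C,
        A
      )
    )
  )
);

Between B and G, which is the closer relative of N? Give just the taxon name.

The MRCA of N and G subtends ((L,(S,(N,H))),((M,P),((G,Q),(F,E)))) (10 taxa).
The MRCA of N and B is the root, subtending the entire tree (19 taxa).
The first is nested inside the second, so N shares a more recent common ancestor with G.

G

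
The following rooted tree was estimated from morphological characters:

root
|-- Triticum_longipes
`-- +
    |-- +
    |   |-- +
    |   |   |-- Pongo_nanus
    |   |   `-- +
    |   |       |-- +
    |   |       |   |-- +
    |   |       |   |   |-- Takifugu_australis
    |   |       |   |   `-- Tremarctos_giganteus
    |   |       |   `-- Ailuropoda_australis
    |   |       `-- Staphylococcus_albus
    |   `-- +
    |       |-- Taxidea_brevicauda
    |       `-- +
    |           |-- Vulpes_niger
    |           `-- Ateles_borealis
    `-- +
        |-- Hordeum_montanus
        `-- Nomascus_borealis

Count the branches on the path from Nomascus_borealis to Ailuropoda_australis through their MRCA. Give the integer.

The MRCA of Nomascus_borealis and Ailuropoda_australis is the node subtending (((Pongo_nanus,(((Takifugu_australis,Tremarctos_giganteus),Ailuropoda_australis),Staphylococcus_albus)),(Taxidea_brevicauda,(Vulpes_niger,Ateles_borealis))),(Hordeum_montanus,Nomascus_borealis)).
From Nomascus_borealis up to that node: 2 branches. From Ailuropoda_australis up to the same node: 5 branches. Total: 2 + 5 = 7.

7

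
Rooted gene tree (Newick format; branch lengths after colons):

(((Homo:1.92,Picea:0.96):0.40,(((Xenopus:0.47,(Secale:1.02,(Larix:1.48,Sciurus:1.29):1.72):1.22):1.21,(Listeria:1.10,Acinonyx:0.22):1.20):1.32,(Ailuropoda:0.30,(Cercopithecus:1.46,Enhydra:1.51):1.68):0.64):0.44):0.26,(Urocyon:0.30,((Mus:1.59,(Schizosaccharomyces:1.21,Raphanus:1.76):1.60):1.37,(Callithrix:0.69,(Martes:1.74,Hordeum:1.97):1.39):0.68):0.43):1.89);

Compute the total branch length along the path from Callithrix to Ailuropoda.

5.33

The path runs Callithrix → … → MRCA → … → Ailuropoda; the MRCA is the root of the tree.
Branch lengths along that path: 0.69 + 0.68 + 0.43 + 1.89 + 0.26 + 0.44 + 0.64 + 0.30 = 5.33.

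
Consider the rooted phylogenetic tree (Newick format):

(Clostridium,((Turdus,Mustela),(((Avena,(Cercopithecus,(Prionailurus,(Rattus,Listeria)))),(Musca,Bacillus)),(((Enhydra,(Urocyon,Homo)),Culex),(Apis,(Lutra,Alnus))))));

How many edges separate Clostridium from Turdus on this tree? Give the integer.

4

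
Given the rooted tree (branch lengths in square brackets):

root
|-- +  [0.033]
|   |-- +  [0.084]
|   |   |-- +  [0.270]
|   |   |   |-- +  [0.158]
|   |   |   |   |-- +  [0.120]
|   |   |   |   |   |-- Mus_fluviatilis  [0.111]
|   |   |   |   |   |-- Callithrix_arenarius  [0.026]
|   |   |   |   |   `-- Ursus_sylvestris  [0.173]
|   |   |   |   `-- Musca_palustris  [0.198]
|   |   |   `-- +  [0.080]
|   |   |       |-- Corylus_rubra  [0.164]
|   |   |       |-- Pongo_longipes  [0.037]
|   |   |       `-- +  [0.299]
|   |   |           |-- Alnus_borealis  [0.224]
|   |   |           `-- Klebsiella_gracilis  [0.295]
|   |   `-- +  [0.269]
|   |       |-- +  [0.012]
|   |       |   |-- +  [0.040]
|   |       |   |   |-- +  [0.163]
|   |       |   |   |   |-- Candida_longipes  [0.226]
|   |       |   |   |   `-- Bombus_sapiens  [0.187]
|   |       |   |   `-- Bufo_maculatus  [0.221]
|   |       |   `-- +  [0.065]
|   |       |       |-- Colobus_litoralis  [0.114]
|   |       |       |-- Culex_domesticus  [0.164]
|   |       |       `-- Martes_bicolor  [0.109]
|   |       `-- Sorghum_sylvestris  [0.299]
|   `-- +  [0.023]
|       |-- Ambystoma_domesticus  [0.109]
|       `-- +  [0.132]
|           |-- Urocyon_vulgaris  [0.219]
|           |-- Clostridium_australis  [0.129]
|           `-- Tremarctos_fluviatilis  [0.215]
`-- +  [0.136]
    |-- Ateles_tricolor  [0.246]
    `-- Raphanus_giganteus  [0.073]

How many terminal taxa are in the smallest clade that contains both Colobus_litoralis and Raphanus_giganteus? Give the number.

21

The MRCA of Colobus_litoralis and Raphanus_giganteus is the root, so the clade is the entire tree.
That clade contains 21 terminal taxa: Alnus_borealis, Ambystoma_domesticus, Ateles_tricolor, Bombus_sapiens, Bufo_maculatus, Callithrix_arenarius, Candida_longipes, Clostridium_australis, Colobus_litoralis, Corylus_rubra, Culex_domesticus, Klebsiella_gracilis, Martes_bicolor, Mus_fluviatilis, Musca_palustris, Pongo_longipes, Raphanus_giganteus, Sorghum_sylvestris, Tremarctos_fluviatilis, Urocyon_vulgaris, Ursus_sylvestris.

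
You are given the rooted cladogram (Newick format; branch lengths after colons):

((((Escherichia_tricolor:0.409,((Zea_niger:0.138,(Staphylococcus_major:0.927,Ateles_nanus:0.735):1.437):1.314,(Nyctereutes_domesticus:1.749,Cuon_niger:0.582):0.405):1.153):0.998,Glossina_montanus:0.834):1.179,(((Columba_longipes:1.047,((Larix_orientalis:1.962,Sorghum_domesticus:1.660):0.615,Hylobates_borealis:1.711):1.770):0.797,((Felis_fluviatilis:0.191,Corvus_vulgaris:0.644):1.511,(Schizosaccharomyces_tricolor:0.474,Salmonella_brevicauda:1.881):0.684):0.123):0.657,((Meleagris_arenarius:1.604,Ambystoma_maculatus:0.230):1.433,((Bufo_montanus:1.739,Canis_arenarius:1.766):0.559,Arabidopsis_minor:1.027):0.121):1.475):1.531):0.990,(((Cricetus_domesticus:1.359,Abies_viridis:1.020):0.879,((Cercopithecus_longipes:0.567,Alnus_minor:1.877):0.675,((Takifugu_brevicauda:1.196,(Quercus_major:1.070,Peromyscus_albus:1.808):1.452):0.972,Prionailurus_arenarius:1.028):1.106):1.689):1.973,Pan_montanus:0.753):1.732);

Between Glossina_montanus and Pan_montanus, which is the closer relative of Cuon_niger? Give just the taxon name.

The MRCA of Cuon_niger and Glossina_montanus subtends ((Escherichia_tricolor,((Zea_niger,(Staphylococcus_major,Ateles_nanus)),(Nyctereutes_domesticus,Cuon_niger))),Glossina_montanus) (7 taxa).
The MRCA of Cuon_niger and Pan_montanus is the root, subtending the entire tree (29 taxa).
The first is nested inside the second, so Cuon_niger shares a more recent common ancestor with Glossina_montanus.

Glossina_montanus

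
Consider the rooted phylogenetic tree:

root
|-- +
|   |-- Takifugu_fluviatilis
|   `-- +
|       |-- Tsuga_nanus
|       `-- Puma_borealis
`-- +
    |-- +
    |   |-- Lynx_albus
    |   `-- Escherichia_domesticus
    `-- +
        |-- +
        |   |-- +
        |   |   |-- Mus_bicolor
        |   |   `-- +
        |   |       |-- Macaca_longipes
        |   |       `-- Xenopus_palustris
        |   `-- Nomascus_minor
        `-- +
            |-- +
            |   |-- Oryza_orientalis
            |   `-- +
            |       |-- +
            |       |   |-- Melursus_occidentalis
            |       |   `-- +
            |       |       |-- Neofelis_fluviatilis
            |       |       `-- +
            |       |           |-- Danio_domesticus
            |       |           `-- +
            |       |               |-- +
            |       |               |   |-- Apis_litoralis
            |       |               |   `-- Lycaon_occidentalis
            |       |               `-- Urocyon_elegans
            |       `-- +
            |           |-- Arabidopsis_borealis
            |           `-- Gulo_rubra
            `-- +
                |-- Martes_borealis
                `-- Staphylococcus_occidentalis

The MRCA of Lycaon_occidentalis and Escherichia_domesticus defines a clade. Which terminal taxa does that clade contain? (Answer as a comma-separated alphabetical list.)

Tracing Lycaon_occidentalis: it sits inside (Apis_litoralis,Lycaon_occidentalis).
Tracing Escherichia_domesticus: it sits inside (Lynx_albus,Escherichia_domesticus).
The smallest clade enclosing both is ((Lynx_albus,Escherichia_domesticus),(((Mus_bicolor,(Macaca_longipes,Xenopus_palustris)),Nomascus_minor),((Oryza_orientalis,((Melursus_occidentalis,(Neofelis_fluviatilis,(Danio_domesticus,((Apis_litoralis,Lycaon_occidentalis),Urocyon_elegans)))),(Arabidopsis_borealis,Gulo_rubra))),(Martes_borealis,Staphylococcus_occidentalis)))); the answer is its 17 terminal taxa in alphabetical order.

Apis_litoralis, Arabidopsis_borealis, Danio_domesticus, Escherichia_domesticus, Gulo_rubra, Lycaon_occidentalis, Lynx_albus, Macaca_longipes, Martes_borealis, Melursus_occidentalis, Mus_bicolor, Neofelis_fluviatilis, Nomascus_minor, Oryza_orientalis, Staphylococcus_occidentalis, Urocyon_elegans, Xenopus_palustris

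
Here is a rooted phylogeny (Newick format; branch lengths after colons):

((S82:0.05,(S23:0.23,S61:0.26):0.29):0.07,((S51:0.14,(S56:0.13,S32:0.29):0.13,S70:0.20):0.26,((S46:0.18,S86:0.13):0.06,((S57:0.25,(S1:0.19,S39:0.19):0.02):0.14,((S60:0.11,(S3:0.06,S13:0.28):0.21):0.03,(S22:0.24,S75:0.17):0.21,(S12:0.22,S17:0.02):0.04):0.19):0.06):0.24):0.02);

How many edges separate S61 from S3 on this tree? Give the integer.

10

The MRCA of S61 and S3 is the root of the tree.
From S61 up to that node: 3 branches. From S3 up to the same node: 7 branches. Total: 3 + 7 = 10.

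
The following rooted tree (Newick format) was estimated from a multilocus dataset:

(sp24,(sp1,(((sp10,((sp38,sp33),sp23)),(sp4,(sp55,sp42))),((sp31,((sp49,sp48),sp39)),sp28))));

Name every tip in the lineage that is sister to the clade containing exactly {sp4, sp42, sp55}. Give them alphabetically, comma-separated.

sp10, sp23, sp33, sp38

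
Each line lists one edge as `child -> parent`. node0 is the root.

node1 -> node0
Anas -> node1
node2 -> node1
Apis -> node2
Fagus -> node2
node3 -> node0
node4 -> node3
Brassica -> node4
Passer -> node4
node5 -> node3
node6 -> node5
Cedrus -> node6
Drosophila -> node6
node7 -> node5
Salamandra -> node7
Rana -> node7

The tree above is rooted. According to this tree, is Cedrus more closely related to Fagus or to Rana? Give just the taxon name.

The MRCA of Cedrus and Rana subtends ((Cedrus,Drosophila),(Salamandra,Rana)) (4 taxa).
The MRCA of Cedrus and Fagus is the root, subtending the entire tree (9 taxa).
The first is nested inside the second, so Cedrus shares a more recent common ancestor with Rana.

Rana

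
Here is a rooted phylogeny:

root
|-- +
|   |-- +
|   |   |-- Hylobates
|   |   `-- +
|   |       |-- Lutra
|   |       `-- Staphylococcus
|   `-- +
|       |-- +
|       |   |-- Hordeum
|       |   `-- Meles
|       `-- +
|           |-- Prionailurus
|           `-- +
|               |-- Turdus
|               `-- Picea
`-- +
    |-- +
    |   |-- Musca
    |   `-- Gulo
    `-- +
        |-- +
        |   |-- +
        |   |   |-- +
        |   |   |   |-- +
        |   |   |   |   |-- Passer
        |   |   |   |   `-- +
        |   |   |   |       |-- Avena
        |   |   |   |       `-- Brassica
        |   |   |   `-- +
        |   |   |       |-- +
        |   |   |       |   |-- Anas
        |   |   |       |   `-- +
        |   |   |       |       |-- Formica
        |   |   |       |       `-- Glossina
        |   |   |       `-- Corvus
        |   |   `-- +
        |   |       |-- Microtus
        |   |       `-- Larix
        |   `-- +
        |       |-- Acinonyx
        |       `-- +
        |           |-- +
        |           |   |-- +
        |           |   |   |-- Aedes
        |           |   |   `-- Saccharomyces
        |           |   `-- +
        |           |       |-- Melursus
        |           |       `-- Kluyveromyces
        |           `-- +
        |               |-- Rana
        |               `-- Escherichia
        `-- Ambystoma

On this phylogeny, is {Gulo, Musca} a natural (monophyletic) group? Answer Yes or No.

Yes

The most recent common ancestor of these taxa subtends (Musca,Gulo).
That clade has exactly 2 tips — every listed taxon and nothing else — so the group is monophyletic.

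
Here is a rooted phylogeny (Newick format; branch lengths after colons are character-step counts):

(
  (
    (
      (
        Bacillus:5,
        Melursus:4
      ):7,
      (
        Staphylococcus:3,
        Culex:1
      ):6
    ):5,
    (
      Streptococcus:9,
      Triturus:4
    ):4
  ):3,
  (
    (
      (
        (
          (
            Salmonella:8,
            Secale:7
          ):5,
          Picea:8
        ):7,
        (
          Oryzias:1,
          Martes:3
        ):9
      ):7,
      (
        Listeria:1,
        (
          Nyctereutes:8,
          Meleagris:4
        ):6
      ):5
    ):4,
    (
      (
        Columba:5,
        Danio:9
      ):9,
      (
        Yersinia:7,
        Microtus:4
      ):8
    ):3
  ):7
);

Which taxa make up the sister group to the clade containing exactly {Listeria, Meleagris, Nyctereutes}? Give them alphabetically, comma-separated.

The clade containing exactly {Listeria, Meleagris, Nyctereutes} attaches to the tree at the node subtending ((((Salmonella,Secale),Picea),(Oryzias,Martes)),(Listeria,(Nyctereutes,Meleagris))).
The other lineage descending from that same node — the sister group — is (((Salmonella,Secale),Picea),(Oryzias,Martes)); its 5 tips in alphabetical order are the answer.

Martes, Oryzias, Picea, Salmonella, Secale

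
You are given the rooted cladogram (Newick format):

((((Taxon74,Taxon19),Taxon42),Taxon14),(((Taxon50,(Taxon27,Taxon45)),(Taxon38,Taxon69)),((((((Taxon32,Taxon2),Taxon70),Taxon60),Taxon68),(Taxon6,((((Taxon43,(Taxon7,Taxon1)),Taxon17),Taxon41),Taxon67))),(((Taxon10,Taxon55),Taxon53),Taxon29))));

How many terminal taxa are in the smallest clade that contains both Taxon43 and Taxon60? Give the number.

12

The MRCA of Taxon43 and Taxon60 is the node subtending (((((Taxon32,Taxon2),Taxon70),Taxon60),Taxon68),(Taxon6,((((Taxon43,(Taxon7,Taxon1)),Taxon17),Taxon41),Taxon67))).
That clade contains 12 terminal taxa: Taxon1, Taxon17, Taxon2, Taxon32, Taxon41, Taxon43, Taxon6, Taxon60, Taxon67, Taxon68, Taxon7, Taxon70.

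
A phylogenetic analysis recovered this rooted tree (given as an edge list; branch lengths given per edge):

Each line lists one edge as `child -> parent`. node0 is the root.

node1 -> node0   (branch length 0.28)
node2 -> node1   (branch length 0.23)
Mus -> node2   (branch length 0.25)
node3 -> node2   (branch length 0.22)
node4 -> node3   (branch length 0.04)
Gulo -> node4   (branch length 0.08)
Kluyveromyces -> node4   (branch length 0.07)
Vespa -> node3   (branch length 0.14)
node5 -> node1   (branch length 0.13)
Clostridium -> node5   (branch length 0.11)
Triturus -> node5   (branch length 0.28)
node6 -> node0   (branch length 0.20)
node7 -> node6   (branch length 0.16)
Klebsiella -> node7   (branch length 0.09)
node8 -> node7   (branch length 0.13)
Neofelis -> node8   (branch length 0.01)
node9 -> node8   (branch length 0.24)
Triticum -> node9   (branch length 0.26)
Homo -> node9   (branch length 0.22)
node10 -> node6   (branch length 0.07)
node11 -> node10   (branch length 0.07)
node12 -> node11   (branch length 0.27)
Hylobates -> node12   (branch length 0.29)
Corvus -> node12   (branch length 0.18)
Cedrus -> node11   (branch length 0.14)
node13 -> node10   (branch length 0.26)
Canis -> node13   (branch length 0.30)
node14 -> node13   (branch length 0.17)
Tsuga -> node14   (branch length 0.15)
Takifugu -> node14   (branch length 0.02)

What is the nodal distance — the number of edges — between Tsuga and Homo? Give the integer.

The MRCA of Tsuga and Homo is the node subtending ((Klebsiella,(Neofelis,(Triticum,Homo))),(((Hylobates,Corvus),Cedrus),(Canis,(Tsuga,Takifugu)))).
From Tsuga up to that node: 4 branches. From Homo up to the same node: 4 branches. Total: 4 + 4 = 8.

8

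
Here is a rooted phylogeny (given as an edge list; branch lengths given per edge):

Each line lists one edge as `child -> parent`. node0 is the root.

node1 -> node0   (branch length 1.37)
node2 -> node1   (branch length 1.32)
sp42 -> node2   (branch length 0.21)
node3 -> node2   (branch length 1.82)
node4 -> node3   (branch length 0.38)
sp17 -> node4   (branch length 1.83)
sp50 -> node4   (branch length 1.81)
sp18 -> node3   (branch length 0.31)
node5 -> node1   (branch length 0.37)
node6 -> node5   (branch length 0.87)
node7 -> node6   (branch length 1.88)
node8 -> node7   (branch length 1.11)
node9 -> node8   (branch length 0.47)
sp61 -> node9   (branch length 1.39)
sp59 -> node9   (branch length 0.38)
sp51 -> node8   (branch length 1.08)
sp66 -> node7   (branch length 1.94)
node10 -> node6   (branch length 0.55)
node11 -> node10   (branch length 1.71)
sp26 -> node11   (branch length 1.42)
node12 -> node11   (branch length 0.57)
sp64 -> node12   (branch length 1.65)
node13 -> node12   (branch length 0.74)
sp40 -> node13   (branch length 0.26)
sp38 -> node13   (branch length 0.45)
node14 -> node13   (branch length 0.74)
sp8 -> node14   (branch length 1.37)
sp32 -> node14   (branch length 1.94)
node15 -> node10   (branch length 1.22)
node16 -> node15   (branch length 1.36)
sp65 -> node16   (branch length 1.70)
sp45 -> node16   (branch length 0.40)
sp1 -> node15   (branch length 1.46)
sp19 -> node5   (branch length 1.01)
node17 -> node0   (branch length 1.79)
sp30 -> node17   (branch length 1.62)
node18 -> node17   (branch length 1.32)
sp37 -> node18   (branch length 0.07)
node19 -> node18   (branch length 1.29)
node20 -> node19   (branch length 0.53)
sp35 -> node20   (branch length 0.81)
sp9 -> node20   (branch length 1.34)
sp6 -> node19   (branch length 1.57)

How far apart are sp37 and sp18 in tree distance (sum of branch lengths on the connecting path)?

8.00

The path runs sp37 → … → MRCA → … → sp18; the MRCA is the root of the tree.
Branch lengths along that path: 0.07 + 1.32 + 1.79 + 1.37 + 1.32 + 1.82 + 0.31 = 8.00.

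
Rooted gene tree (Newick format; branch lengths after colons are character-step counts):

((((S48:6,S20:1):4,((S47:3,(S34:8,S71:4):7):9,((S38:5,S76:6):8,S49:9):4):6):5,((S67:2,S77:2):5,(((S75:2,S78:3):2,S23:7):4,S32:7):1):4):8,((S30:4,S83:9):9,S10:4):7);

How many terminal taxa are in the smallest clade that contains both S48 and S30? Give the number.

The MRCA of S48 and S30 is the root, so the clade is the entire tree.
That clade contains 17 terminal taxa: S10, S20, S23, S30, S32, S34, S38, S47, S48, S49, S67, S71, S75, S76, S77, S78, S83.

17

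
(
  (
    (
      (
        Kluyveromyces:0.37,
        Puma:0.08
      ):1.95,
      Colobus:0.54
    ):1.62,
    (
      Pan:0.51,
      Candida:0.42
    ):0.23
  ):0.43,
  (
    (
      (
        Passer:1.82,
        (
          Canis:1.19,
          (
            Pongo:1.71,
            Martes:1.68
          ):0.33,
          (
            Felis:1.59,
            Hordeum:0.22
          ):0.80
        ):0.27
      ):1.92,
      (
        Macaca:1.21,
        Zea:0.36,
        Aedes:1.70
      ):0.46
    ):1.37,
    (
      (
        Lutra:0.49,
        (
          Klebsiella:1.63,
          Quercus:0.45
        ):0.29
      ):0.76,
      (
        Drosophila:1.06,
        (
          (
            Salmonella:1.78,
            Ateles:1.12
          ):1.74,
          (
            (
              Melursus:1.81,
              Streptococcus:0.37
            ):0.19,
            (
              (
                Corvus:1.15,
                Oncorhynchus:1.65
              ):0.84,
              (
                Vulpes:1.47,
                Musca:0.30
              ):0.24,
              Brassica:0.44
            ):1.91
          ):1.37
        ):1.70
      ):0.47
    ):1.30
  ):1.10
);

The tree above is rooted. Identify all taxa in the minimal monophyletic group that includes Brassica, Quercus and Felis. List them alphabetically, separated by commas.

Tracing Brassica: it sits inside ((Corvus,Oncorhynchus),(Vulpes,Musca),Brassica).
Tracing Quercus: it sits inside (Klebsiella,Quercus).
Tracing Felis: it sits inside (Felis,Hordeum).
The smallest clade enclosing all 3 is (((Passer,(Canis,(Pongo,Martes),(Felis,Hordeum))),(Macaca,Zea,Aedes)),((Lutra,(Klebsiella,Quercus)),(Drosophila,((Salmonella,Ateles),((Melursus,Streptococcus),((Corvus,Oncorhynchus),(Vulpes,Musca),Brassica)))))); the answer is its 22 terminal taxa in alphabetical order.

Aedes, Ateles, Brassica, Canis, Corvus, Drosophila, Felis, Hordeum, Klebsiella, Lutra, Macaca, Martes, Melursus, Musca, Oncorhynchus, Passer, Pongo, Quercus, Salmonella, Streptococcus, Vulpes, Zea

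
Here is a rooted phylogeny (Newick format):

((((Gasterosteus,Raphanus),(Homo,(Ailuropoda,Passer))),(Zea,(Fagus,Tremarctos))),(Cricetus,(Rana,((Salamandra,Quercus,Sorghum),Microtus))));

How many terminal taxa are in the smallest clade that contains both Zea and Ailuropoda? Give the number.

8

The MRCA of Zea and Ailuropoda is the node subtending (((Gasterosteus,Raphanus),(Homo,(Ailuropoda,Passer))),(Zea,(Fagus,Tremarctos))).
That clade contains 8 terminal taxa: Ailuropoda, Fagus, Gasterosteus, Homo, Passer, Raphanus, Tremarctos, Zea.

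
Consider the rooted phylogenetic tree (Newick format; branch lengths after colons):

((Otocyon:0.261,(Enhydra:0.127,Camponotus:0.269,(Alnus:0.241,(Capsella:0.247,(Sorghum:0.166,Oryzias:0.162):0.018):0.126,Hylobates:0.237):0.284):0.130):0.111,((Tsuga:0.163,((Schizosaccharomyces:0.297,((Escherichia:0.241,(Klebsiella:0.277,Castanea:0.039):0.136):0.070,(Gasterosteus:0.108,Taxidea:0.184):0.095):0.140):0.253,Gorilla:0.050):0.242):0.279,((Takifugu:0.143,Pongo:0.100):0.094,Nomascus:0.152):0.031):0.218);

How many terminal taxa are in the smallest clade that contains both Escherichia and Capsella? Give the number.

The MRCA of Escherichia and Capsella is the root, so the clade is the entire tree.
That clade contains 19 terminal taxa: Alnus, Camponotus, Capsella, Castanea, Enhydra, Escherichia, Gasterosteus, Gorilla, Hylobates, Klebsiella, Nomascus, Oryzias, Otocyon, Pongo, Schizosaccharomyces, Sorghum, Takifugu, Taxidea, Tsuga.

19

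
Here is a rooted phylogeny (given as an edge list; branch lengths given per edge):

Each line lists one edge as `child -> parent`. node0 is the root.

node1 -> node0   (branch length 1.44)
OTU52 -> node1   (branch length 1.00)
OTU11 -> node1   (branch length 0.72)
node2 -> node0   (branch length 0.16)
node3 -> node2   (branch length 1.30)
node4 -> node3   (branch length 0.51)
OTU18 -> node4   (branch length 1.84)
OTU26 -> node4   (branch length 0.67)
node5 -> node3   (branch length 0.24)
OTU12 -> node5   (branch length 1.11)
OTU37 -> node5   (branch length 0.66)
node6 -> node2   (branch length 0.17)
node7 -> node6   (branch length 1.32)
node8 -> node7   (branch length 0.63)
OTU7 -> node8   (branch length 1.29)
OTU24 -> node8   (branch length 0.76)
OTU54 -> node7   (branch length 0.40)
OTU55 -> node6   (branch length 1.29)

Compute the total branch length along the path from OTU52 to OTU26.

The path runs OTU52 → … → MRCA → … → OTU26; the MRCA is the root of the tree.
Branch lengths along that path: 1.00 + 1.44 + 0.16 + 1.30 + 0.51 + 0.67 = 5.08.

5.08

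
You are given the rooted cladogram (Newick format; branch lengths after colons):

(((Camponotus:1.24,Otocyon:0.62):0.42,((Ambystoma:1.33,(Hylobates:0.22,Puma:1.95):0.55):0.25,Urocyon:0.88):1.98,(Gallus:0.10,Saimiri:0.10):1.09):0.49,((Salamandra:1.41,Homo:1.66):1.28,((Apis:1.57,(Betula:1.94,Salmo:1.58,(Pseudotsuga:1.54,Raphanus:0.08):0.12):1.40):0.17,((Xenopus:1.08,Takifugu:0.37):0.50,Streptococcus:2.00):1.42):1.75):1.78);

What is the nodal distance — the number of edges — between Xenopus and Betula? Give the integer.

The MRCA of Xenopus and Betula is the node subtending ((Apis,(Betula,Salmo,(Pseudotsuga,Raphanus))),((Xenopus,Takifugu),Streptococcus)).
From Xenopus up to that node: 3 branches. From Betula up to the same node: 3 branches. Total: 3 + 3 = 6.

6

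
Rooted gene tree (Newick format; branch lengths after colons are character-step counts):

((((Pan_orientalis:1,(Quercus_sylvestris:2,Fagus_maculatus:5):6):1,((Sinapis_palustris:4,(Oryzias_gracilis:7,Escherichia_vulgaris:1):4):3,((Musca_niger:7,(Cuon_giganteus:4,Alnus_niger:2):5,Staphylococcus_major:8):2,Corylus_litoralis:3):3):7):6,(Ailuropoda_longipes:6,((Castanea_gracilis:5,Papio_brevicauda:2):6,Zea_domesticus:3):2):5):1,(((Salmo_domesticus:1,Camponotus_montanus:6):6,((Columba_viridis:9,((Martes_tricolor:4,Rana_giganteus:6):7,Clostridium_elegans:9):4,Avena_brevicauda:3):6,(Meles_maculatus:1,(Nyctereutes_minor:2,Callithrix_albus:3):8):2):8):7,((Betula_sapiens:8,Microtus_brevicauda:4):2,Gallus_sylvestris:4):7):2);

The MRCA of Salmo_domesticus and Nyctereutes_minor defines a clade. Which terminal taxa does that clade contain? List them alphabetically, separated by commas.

Avena_brevicauda, Callithrix_albus, Camponotus_montanus, Clostridium_elegans, Columba_viridis, Martes_tricolor, Meles_maculatus, Nyctereutes_minor, Rana_giganteus, Salmo_domesticus

Tracing Salmo_domesticus: it sits inside (Salmo_domesticus,Camponotus_montanus).
Tracing Nyctereutes_minor: it sits inside (Nyctereutes_minor,Callithrix_albus).
The smallest clade enclosing both is ((Salmo_domesticus,Camponotus_montanus),((Columba_viridis,((Martes_tricolor,Rana_giganteus),Clostridium_elegans),Avena_brevicauda),(Meles_maculatus,(Nyctereutes_minor,Callithrix_albus)))); the answer is its 10 terminal taxa in alphabetical order.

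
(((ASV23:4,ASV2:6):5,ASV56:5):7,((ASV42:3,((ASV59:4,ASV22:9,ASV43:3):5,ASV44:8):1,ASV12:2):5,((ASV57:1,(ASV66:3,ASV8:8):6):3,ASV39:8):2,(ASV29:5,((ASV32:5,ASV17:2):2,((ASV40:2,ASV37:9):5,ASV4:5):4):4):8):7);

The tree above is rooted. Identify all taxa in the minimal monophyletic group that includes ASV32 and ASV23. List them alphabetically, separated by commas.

Tracing ASV32: it sits inside (ASV32,ASV17).
Tracing ASV23: it sits inside (ASV23,ASV2).
The smallest clade enclosing both is the whole tree (their MRCA is the root), so the answer is all 19 tips in alphabetical order.

ASV12, ASV17, ASV2, ASV22, ASV23, ASV29, ASV32, ASV37, ASV39, ASV4, ASV40, ASV42, ASV43, ASV44, ASV56, ASV57, ASV59, ASV66, ASV8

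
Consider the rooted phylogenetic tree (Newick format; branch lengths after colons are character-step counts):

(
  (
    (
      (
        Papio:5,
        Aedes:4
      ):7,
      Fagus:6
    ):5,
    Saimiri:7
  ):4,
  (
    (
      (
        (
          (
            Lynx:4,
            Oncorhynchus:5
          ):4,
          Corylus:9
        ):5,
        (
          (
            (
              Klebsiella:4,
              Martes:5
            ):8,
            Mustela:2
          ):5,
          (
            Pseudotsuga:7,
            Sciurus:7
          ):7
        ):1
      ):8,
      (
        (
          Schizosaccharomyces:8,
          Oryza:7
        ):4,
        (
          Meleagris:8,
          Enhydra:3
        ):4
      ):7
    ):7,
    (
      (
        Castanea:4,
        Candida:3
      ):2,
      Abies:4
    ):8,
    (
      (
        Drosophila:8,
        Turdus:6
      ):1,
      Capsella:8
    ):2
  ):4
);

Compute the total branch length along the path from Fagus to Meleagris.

45

The path runs Fagus → … → MRCA → … → Meleagris; the MRCA is the root of the tree.
Branch lengths along that path: 6 + 5 + 4 + 4 + 7 + 7 + 4 + 8 = 45.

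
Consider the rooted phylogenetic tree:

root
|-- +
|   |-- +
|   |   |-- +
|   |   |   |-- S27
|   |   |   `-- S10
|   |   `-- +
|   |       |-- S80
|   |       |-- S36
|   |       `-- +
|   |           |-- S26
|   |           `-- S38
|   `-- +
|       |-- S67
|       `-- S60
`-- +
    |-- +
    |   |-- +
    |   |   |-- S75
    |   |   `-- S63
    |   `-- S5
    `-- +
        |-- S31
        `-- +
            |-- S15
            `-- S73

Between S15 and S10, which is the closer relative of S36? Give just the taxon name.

The MRCA of S36 and S10 subtends ((S27,S10),(S80,S36,(S26,S38))) (6 taxa).
The MRCA of S36 and S15 is the root, subtending the entire tree (14 taxa).
The first is nested inside the second, so S36 shares a more recent common ancestor with S10.

S10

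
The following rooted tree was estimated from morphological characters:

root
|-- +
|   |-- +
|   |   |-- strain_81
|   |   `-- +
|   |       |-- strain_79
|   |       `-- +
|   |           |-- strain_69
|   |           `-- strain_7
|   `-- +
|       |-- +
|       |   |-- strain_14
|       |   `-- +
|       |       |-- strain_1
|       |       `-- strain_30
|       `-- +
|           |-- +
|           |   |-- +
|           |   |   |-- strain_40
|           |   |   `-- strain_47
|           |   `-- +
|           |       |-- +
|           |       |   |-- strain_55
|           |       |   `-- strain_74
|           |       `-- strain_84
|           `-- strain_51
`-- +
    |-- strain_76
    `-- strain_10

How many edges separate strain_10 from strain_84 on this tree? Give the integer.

8

The MRCA of strain_10 and strain_84 is the root of the tree.
From strain_10 up to that node: 2 branches. From strain_84 up to the same node: 6 branches. Total: 2 + 6 = 8.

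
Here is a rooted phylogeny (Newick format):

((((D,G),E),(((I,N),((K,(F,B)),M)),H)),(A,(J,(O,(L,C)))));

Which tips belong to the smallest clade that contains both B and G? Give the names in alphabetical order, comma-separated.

Tracing B: it sits inside (F,B).
Tracing G: it sits inside (D,G).
The smallest clade enclosing both is (((D,G),E),(((I,N),((K,(F,B)),M)),H)); the answer is its 10 terminal taxa in alphabetical order.

B, D, E, F, G, H, I, K, M, N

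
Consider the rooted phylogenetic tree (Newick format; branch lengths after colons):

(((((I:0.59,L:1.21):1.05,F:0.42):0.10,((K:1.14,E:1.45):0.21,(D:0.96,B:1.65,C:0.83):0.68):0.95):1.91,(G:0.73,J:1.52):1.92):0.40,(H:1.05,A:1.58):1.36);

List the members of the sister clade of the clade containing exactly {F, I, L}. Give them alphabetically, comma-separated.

The clade containing exactly {F, I, L} attaches to the tree at the node subtending (((I,L),F),((K,E),(D,B,C))).
The other lineage descending from that same node — the sister group — is ((K,E),(D,B,C)); its 5 tips in alphabetical order are the answer.

B, C, D, E, K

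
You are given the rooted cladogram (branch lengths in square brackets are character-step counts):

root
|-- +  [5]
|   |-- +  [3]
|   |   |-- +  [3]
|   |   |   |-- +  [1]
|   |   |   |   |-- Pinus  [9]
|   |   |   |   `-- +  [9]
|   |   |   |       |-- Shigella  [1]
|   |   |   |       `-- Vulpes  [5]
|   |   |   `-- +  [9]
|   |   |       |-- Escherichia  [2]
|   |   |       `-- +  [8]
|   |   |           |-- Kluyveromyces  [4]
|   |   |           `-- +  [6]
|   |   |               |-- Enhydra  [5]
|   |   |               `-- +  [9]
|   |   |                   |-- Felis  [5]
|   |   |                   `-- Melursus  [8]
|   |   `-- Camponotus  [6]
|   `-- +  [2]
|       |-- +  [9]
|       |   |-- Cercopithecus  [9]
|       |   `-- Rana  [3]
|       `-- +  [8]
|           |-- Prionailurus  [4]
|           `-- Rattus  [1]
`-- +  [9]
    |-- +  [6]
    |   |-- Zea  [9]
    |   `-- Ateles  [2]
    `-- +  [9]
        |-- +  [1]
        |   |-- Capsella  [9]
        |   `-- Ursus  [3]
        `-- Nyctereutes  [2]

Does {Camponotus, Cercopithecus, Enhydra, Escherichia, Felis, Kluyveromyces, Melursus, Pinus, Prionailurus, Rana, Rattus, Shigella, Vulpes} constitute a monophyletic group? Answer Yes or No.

Yes

The most recent common ancestor of these taxa subtends ((((Pinus,(Shigella,Vulpes)),(Escherichia,(Kluyveromyces,(Enhydra,(Felis,Melursus))))),Camponotus),((Cercopithecus,Rana),(Prionailurus,Rattus))).
That clade has exactly 13 tips — every listed taxon and nothing else — so the group is monophyletic.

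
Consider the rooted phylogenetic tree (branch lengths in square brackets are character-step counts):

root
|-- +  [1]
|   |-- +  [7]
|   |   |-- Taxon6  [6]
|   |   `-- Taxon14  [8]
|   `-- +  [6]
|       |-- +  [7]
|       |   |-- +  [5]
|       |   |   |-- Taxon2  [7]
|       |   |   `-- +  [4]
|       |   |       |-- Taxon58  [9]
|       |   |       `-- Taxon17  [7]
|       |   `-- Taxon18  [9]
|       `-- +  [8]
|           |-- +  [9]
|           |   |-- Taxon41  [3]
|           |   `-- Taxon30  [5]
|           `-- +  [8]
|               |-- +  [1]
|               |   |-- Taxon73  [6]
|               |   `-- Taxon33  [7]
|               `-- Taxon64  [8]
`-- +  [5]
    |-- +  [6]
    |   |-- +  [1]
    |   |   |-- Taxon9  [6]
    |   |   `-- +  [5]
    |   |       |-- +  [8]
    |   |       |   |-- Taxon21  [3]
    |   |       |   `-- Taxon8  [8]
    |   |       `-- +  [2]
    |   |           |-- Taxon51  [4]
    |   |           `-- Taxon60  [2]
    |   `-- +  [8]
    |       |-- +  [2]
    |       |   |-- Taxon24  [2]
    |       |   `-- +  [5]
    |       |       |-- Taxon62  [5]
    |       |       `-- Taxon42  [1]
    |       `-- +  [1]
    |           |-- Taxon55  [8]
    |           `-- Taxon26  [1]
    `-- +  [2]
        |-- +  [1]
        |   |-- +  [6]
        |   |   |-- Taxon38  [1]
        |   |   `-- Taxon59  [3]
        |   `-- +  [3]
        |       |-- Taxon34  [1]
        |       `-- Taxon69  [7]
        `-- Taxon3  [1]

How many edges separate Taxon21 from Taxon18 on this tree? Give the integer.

10

The MRCA of Taxon21 and Taxon18 is the root of the tree.
From Taxon21 up to that node: 6 branches. From Taxon18 up to the same node: 4 branches. Total: 6 + 4 = 10.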